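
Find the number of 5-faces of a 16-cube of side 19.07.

f_5(16-cube) = (16 choose 5) · 2^11 = 8945664.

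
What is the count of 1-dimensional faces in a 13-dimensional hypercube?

Choose 1 of 13 axes to span the face (C(13,1) = 13 ways), then fix each of the remaining 12 coordinates at one of its two extreme values (2^12 = 4096 ways): 13·4096 = 53248.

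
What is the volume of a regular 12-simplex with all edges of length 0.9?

V_12 = √(13) · 0.9^12 / (12! · 2^(12/2)) ≈ 3.32173e-11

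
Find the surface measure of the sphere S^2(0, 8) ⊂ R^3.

S = n·V_n(r)/r = 3·V_3(8)/8 (volume-to-surface relation), giving 4πr² = 4π·(8)² ≈ 804.248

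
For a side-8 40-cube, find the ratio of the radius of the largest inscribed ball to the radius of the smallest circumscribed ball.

For an n-cube of any side s, the inradius is s/2 and the circumradius is s√n/2, so the ratio is 1/√40 ≈ 0.158114.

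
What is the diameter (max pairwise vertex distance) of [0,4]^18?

d = √(4² + 4² + ... + 4²) [18 terms] = √(18·4²) = 4√18 ≈ 16.9706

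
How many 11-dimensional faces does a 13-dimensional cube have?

f_11(13-cube) = (13 choose 11) · 2^2 = 312.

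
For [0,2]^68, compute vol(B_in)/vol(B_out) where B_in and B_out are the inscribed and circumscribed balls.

Volume scales as r^n, and r_in/r_out = 1/√68, giving (1/√68)^68 ≈ 4.95105e-63.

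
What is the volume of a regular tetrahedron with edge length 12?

Volume = (√2/12) · 12³ = 203.647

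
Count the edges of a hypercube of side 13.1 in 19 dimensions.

The 19-cube has n·2^(n-1) = 19·2^18 = 19·262144 = 4980736 edges.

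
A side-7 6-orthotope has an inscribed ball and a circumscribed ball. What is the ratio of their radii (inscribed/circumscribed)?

For an n-cube of any side s, the inradius is s/2 and the circumradius is s√n/2, so the ratio is 1/√6 ≈ 0.408248.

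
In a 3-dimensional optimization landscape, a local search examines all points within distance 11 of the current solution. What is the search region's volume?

V_3(11) = π^(3/2) · (11)^3 / Γ(3/2 + 1) = 5324·π/3 ≈ 5575.28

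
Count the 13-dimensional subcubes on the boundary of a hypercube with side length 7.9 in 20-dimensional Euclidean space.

Number of 13-faces = C(20,13) · 2^(20-13) = 77520 · 128 = 9922560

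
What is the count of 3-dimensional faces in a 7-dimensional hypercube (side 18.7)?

Choose 3 of 7 axes to span the face (C(7,3) = 35 ways), then fix each of the remaining 4 coordinates at one of its two extreme values (2^4 = 16 ways): 35·16 = 560.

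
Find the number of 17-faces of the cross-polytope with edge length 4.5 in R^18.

Number of 17-faces = 2^(17+1) · C(18,17+1) = 262144 · 1 = 262144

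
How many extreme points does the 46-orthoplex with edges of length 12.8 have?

The vertices are ±e_1, ..., ±e_46, so there are 2·46 = 92.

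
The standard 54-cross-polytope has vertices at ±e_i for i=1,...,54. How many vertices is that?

An n-cross-polytope has 2n vertices; here n = 54, giving 108.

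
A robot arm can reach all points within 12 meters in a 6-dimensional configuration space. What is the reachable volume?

Volume = π^{6/2}·(12)^6/Γ(4) = 497664·π^3 ≈ 1.54307e+07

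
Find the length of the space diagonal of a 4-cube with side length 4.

||(4,4,...,4)|| = √(4)·4 = 8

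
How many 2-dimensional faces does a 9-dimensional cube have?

An n-cube has C(n,k)·2^(n-k) k-faces. Here C(9,2)·2^7 = 36·128 = 4608.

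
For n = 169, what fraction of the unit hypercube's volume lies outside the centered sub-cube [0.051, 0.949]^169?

The inner cube has side 1-2·0.051 = 0.898 and volume (0.898)^169 ≈ 1.27e-08, so the shell holds 0.9999999873 of the volume.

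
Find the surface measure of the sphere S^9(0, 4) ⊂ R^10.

The surface area of an n-ball is 2π^(n/2) r^(n-1) / Γ(n/2). For n=10, r=4: 65536·π^5/3 ≈ 6.6851e+06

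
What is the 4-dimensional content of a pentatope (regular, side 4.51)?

V = (4.51^4 / 4!) · √((4+1) / 2^4) ≈ 9.63651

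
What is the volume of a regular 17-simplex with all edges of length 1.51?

V_17 = √(18) · 1.51^17 / (17! · 2^(17/2)) ≈ 3.6343e-14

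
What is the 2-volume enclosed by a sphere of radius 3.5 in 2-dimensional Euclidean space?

V = 49·π/4 ≈ 38.4845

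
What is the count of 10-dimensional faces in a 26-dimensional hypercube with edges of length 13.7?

An n-cube has C(n,k)·2^(n-k) k-faces. Here C(26,10)·2^16 = 5311735·65536 = 348109864960.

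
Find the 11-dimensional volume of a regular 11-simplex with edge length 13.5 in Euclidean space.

Volume = 13.5^11 · √(12/2^11) / 11! ≈ 5205.25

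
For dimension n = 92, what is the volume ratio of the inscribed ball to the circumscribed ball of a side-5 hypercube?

Volume scales as r^n, and r_in/r_out = 1/√92, giving (1/√92)^92 ≈ 4.63191e-91.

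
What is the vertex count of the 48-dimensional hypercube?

The 48-cube has 2^48 = 281474976710656 vertices.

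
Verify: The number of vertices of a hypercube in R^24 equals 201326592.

False. The 24-cube has 2^24 = 16777216 vertices.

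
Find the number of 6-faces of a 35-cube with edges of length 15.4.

Number of 6-faces = C(35,6) · 2^(35-6) = 1623160 · 536870912 = 871427389521920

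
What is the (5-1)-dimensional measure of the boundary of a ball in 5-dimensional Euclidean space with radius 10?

|∂B_5(10)| = 80000·π^2/3 ≈ 263189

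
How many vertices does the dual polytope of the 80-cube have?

The 80-dimensional cross-polytope has 2n = 2·80 = 160 vertices.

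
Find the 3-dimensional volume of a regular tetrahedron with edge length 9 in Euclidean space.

Volume = (√2/12) · 9³ = 85.9135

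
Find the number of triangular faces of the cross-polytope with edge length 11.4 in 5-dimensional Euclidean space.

Each 2-face is the convex hull of 3 vertices, one chosen as ±e_i from each of 3 distinct axes: 2^3·C(5,3) = 80.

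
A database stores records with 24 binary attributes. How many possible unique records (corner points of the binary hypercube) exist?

Each vertex is a binary string of length 24, so there are 2^24 = 16777216.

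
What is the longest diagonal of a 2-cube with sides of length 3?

d = √(3² + 3² + ... + 3²) [2 terms] = √(2·3²) = 3√2 ≈ 4.24264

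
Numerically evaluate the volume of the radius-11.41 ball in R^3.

V_3(11.41) = π^(3/2) · (11.41)^3 / Γ(3/2 + 1) ≈ 6222.22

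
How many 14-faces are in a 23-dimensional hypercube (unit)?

Number of 14-faces = C(23,14) · 2^(23-14) = 817190 · 512 = 418401280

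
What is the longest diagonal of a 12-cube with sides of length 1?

d = √(1² + 1² + ... + 1²) [12 terms] = √(12·1²) = 1√12 ≈ 3.4641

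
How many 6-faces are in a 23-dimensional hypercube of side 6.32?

Number of 6-faces = C(23,6) · 2^(23-6) = 100947 · 131072 = 13231325184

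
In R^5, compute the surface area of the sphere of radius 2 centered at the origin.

S_5(2) = 2·π^(5/2)·(2)^4 / Γ(5/2) = 128·π^2/3 ≈ 421.103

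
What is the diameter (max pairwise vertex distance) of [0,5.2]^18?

The space diagonal of an n-cube of side s is s√n. Here 5.2·√18 ≈ 22.0617.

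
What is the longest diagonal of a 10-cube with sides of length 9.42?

d = √(9.42² + 9.42² + ... + 9.42²) [10 terms] = √(10·9.42²) = 9.42√10 ≈ 29.7887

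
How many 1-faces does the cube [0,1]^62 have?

The 62-cube has n·2^(n-1) = 62·2^61 = 62·2305843009213693952 = 142962266571249025024 edges.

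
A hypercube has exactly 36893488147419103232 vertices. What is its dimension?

The n-cube has 2^n vertices, and 36893488147419103232 = 2^65, so n = 65.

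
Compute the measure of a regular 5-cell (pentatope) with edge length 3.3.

V_4 = √(5) · 3.3^4 / (4! · 2^(4/2)) ≈ 2.76229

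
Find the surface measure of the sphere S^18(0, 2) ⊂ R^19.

The surface area of an n-ball is 2π^(n/2) r^(n-1) / Γ(n/2). For n=19, r=2: 268435456·π^9/34459425 ≈ 232210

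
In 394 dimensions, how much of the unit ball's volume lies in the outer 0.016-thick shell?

1 - (1-0.016)^394 ≈ 0.998262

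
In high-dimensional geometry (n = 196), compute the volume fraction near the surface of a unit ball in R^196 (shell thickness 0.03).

1 - (1-0.03)^196 ≈ 0.997446 ≈ 99.74%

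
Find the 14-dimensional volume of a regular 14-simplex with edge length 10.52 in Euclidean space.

V = (10.52^14 / 14!) · √((14+1) / 2^14) ≈ 70.5745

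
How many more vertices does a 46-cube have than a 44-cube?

The 46-cube has 2^46 = 70368744177664 vertices. The 44-cube has 2^44 = 17592186044416 vertices. Difference: 70368744177664 - 17592186044416 = 52776558133248.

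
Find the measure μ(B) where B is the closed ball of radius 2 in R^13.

Volume = π^{13/2}·(2)^13/Γ(15/2) = 1048576·π^6/135135 ≈ 7459.87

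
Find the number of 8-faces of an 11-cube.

An n-cube has C(n,k)·2^(n-k) k-faces. Here C(11,8)·2^3 = 165·8 = 1320.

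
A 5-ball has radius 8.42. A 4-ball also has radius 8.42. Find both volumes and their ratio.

V_5(8.42) ≈ 222771. V_4(8.42) ≈ 24803.8. Ratio V_5/V_4 ≈ 8.981.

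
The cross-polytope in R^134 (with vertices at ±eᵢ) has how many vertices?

The vertices are ±e_1, ..., ±e_134, so there are 2·134 = 268.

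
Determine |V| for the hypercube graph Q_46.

Number of vertices = 2^46 = 70368744177664.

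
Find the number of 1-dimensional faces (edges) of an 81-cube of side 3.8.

An n-cube has n·2^(n-1) edges. With n = 81: 81·1208925819614629174706176 = 97922991388784963151200256.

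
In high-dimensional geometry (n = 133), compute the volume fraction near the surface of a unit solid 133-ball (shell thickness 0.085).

1 - (1-0.085)^133 ≈ 0.999993 ≈ 99.999260%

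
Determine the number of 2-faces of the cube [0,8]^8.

An n-cube has C(n,k)·2^(n-k) k-faces. Here C(8,2)·2^6 = 28·64 = 1792.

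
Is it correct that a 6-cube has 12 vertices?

False. The 6-cube has 2^6 = 64 vertices.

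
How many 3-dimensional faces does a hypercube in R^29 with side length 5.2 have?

Choose 3 of 29 axes to span the face (C(29,3) = 3654 ways), then fix each of the remaining 26 coordinates at one of its two extreme values (2^26 = 67108864 ways): 3654·67108864 = 245215789056.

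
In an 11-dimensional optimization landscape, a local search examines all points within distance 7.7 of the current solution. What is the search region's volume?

The n-ball volume is π^(n/2)·r^n/Γ(n/2+1). With n=11, r=7.7: V ≈ 1.06293e+10.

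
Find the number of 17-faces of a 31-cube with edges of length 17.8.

Choose 17 of 31 axes to span the face (C(31,17) = 265182525 ways), then fix each of the remaining 14 coordinates at one of its two extreme values (2^14 = 16384 ways): 265182525·16384 = 4344750489600.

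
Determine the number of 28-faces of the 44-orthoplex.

Number of 28-faces = 2^(28+1) · C(44,28+1) = 536870912 · 229911617056 = 123432859528249475072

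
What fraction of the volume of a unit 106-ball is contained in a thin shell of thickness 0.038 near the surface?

1 - (1-0.038)^106 ≈ 0.983535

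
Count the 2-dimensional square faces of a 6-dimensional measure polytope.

f_2(6-cube) = (6 choose 2) · 2^4 = 240.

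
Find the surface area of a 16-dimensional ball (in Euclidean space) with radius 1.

The surface area of an n-ball is 2π^(n/2) r^(n-1) / Γ(n/2). For n=16, r=1: π^8/2520 ≈ 3.76529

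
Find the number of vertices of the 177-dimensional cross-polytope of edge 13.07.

The 177-dimensional cross-polytope has 2n = 2·177 = 354 vertices.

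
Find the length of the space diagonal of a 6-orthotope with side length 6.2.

||(6.2,6.2,...,6.2)|| = √(6)·6.2 ≈ 15.1868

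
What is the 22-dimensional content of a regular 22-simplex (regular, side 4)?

For a regular n-simplex with edge a, V = (a^n / n!)·√((n+1)/2^n). With a=4, n=22: V ≈ 3.66511e-11.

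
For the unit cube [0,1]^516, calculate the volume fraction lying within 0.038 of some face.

The inner cube has side 1-2·0.038 = 0.924 and volume (0.924)^516 ≈ 1.935e-18, so the shell holds 1 - 1.935e-18 of the volume.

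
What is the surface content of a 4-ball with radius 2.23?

S = n·V_n(r)/r = 4·V_4(2.23)/2.23 (volume-to-surface relation), giving 218.899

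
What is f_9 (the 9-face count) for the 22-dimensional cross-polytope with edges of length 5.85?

An n-cross-polytope has 2^(k+1)·C(n,k+1) k-faces. Here 2^10·C(22,10) = 1024·646646 = 662165504.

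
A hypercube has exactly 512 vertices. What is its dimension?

Since 2^n = 512, we have n = 9.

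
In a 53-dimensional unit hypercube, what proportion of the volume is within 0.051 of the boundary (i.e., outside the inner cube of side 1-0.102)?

1 - (1 - 2·0.051)^53 = 1 - 0.898^53 ≈ 0.996661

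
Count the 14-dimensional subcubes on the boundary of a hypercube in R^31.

Number of 14-faces = C(31,14) · 2^(31-14) = 265182525 · 131072 = 34758003916800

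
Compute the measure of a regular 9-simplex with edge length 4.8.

For a regular n-simplex with edge a, V = (a^n / n!)·√((n+1)/2^n). With a=4.8, n=9: V ≈ 0.520923.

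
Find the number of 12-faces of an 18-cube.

An n-cube has C(n,k)·2^(n-k) k-faces. Here C(18,12)·2^6 = 18564·64 = 1188096.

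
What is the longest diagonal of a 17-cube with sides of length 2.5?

Diagonal = √17 · 2.5 ≈ 10.3078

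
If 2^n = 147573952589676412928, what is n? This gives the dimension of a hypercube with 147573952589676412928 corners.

The n-cube has 2^n vertices, and 147573952589676412928 = 2^67, so n = 67.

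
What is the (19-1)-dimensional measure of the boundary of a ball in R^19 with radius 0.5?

The surface area of an n-ball is 2π^(n/2) r^(n-1) / Γ(n/2). For n=19, r=0.5: π^9/8821612800 ≈ 3.3791e-06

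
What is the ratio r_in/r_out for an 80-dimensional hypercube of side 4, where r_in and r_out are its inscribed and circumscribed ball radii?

For an n-cube of any side s, the inradius is s/2 and the circumradius is s√n/2, so the ratio is 1/√80 ≈ 0.111803.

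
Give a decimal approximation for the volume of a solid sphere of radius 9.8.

V_3(9.8) = π^(3/2) · (9.8)^3 / Γ(3/2 + 1) ≈ 3942.46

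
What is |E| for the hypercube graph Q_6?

An n-cube has n·2^(n-1) edges. With n = 6: 6·32 = 192.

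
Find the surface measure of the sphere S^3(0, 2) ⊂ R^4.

|∂B_4(2)| = 16·π^2 ≈ 157.914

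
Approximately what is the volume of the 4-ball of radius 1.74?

The n-ball volume is π^(n/2)·r^n/Γ(n/2+1). With n=4, r=1.74: V ≈ 45.2342.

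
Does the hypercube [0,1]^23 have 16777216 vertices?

False. The 23-cube has 2^23 = 8388608 vertices.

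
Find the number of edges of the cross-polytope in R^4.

Each 1-face is the convex hull of 2 vertices, one chosen as ±e_i from each of 2 distinct axes: 2^2·C(4,2) = 24.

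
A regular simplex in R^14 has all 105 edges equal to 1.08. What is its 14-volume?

V = (1.08^14 / 14!) · √((14+1) / 2^14) ≈ 1.01944e-12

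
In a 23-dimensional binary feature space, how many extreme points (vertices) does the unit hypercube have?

An n-cube has 2^n vertices; for n = 23 that is 2^23 = 8388608.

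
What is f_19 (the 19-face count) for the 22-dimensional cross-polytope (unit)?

Each 19-face is the convex hull of 20 vertices, one chosen as ±e_i from each of 20 distinct axes: 2^20·C(22,20) = 242221056.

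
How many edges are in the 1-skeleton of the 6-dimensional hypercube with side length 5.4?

The 6-cube has n·2^(n-1) = 6·2^5 = 6·32 = 192 edges.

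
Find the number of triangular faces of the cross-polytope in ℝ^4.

f_2(4-orthoplex) = 2^3 · (4 choose 3) = 32.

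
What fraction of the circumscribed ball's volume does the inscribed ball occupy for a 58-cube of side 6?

V_in / V_out = (r_in/r_out)^58 = (1/√58)^58 = 58^(-58/2) ≈ 7.25418e-52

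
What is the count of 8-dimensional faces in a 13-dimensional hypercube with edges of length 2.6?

Choose 8 of 13 axes to span the face (C(13,8) = 1287 ways), then fix each of the remaining 5 coordinates at one of its two extreme values (2^5 = 32 ways): 1287·32 = 41184.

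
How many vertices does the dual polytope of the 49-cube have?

An n-cross-polytope has 2n vertices; here n = 49, giving 98.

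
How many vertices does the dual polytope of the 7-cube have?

An n-cross-polytope has 2n vertices; here n = 7, giving 14.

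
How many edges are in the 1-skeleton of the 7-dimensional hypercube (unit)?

Each of the 2^7 = 128 vertices has degree 7; total edges = 7·2^7/2 = 448.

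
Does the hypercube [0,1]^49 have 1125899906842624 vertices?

False. The 49-cube has 2^49 = 562949953421312 vertices.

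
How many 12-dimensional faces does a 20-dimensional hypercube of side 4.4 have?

An n-cube has C(n,k)·2^(n-k) k-faces. Here C(20,12)·2^8 = 125970·256 = 32248320.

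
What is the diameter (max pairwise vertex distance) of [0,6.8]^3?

The space diagonal of an n-cube of side s is s√n. Here 6.8·√3 ≈ 11.7779.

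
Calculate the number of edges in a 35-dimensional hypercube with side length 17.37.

An n-cube has n·2^(n-1) edges. With n = 35: 35·17179869184 = 601295421440.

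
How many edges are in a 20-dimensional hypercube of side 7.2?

f_1(20-cube) = (20 choose 1) · 2^19 = 10485760.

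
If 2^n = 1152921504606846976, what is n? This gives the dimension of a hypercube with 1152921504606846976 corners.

Since 2^n = 1152921504606846976, we have n = 60.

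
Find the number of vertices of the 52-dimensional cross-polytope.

An n-cross-polytope has 2n vertices; here n = 52, giving 104.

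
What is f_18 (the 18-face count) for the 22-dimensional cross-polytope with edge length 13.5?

Number of 18-faces = 2^(18+1) · C(22,18+1) = 524288 · 1540 = 807403520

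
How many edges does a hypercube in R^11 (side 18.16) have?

An n-cube has n·2^(n-1) edges. With n = 11: 11·1024 = 11264.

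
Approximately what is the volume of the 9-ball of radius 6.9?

The n-ball volume is π^(n/2)·r^n/Γ(n/2+1). With n=9, r=6.9: V ≈ 1.16939e+08.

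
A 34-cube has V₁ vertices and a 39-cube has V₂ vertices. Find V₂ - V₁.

V₁ = 2^34 = 17179869184. V₂ = 2^39 = 549755813888. V₂ - V₁ = 532575944704.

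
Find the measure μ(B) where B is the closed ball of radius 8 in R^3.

The n-ball volume is π^(n/2)·r^n/Γ(n/2+1). With n=3, r=8: V = 2048·π/3 ≈ 2144.66.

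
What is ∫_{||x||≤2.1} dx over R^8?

The n-ball volume is π^(n/2)·r^n/Γ(n/2+1). With n=8, r=2.1: V ≈ 1535.12.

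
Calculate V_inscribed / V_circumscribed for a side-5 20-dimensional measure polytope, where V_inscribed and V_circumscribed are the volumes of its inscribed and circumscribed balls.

Volume scales as r^n, and r_in/r_out = 1/√20, giving (1/√20)^20 ≈ 9.76562e-14.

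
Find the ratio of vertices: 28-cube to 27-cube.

The 28-cube has 2^28 = 268435456 vertices. The 27-cube has 2^27 = 134217728 vertices. Ratio: 268435456/134217728 = 2.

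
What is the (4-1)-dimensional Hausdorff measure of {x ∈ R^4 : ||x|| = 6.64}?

S_4(6.64) = 2·π^(4/2)·(6.64)^3 / Γ(4/2) ≈ 5778.75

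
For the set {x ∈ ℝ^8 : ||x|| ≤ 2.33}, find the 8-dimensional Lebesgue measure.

V_8(2.33) = π^(8/2) · (2.33)^8 / Γ(8/2 + 1) ≈ 3525.62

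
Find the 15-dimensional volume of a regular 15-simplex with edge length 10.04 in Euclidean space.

V_15 = √(16) · 10.04^15 / (15! · 2^(15/2)) ≈ 17.9408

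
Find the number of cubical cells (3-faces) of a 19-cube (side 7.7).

Number of 3-faces = C(19,3) · 2^(19-3) = 969 · 65536 = 63504384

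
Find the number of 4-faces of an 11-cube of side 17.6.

An n-cube has C(n,k)·2^(n-k) k-faces. Here C(11,4)·2^7 = 330·128 = 42240.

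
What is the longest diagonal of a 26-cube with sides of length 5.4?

The space diagonal of an n-cube of side s is s√n. Here 5.4·√26 ≈ 27.5347.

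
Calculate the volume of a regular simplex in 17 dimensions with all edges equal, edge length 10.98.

V_17 = √(18) · 10.98^17 / (17! · 2^(17/2)) ≈ 16.1455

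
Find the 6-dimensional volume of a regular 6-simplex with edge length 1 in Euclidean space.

For a regular n-simplex with edge a, V = (a^n / n!)·√((n+1)/2^n). With a=1, n=6: V ≈ 0.000459332.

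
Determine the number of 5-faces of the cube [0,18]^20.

Number of 5-faces = C(20,5) · 2^(20-5) = 15504 · 32768 = 508035072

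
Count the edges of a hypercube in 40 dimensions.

The 40-cube has n·2^(n-1) = 40·2^39 = 40·549755813888 = 21990232555520 edges.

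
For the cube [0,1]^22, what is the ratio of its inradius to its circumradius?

For an n-cube of any side s, the inradius is s/2 and the circumradius is s√n/2, so the ratio is 1/√22 ≈ 0.213201.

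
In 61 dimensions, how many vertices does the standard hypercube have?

Each vertex is a binary string of length 61, so there are 2^61 = 2305843009213693952.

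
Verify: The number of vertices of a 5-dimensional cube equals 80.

False. The 5-cube has 2^5 = 32 vertices.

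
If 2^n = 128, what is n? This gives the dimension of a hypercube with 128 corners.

2^n = 128 ⇒ n = log_2(128) = 7.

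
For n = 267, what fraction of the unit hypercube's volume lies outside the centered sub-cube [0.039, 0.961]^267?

1 - (1 - 2·0.039)^267 = 1 - 0.922^267 ≈ 1 - 3.83e-10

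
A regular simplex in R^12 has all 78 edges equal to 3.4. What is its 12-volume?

For a regular n-simplex with edge a, V = (a^n / n!)·√((n+1)/2^n). With a=3.4, n=12: V ≈ 0.000280674.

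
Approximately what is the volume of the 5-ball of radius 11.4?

V_5(11.4) = π^(5/2) · (11.4)^5 / Γ(5/2 + 1) ≈ 1.0135e+06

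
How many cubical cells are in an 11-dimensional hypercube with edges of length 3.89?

f_3(11-cube) = (11 choose 3) · 2^8 = 42240.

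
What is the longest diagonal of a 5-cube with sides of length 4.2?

d = √(4.2² + 4.2² + ... + 4.2²) [5 terms] = √(5·4.2²) = 4.2√5 ≈ 9.39149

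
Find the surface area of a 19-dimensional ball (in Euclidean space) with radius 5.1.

The surface area of an n-ball is 2π^(n/2) r^(n-1) / Γ(n/2). For n=19, r=5.1: 4.82618e+12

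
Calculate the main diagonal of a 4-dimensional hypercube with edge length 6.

||(6,6,...,6)|| = √(4)·6 = 12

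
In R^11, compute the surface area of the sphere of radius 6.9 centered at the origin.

The surface area of an n-ball is 2π^(n/2) r^(n-1) / Γ(n/2). For n=11, r=6.9: 5.06977e+09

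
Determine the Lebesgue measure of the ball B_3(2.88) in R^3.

V_3(2.88) = π^(3/2) · (2.88)^3 / Γ(3/2 + 1) ≈ 100.061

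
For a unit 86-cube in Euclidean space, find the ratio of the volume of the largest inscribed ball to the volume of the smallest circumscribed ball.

V_in/V_out = n^(-n/2) = 86^(-86/2) ≈ 6.55491e-84.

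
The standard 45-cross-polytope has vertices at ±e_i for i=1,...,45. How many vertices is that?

An n-cross-polytope has 2n vertices; here n = 45, giving 90.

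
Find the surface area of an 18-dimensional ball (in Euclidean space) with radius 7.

The surface area of an n-ball is 2π^(n/2) r^(n-1) / Γ(n/2). For n=18, r=7: 33232930569601·π^9/2880 ≈ 3.43974e+14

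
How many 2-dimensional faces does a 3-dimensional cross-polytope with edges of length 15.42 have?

Each 2-face is the convex hull of 3 vertices, one chosen as ±e_i from each of 3 distinct axes: 2^3·C(3,3) = 8.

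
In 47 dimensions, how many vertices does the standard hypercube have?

Number of vertices = 2^47 = 140737488355328.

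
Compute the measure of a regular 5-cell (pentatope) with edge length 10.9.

V_4 = √(5) · 10.9^4 / (4! · 2^(4/2)) ≈ 328.791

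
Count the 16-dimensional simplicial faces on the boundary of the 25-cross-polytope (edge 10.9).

Number of 16-faces = 2^(16+1) · C(25,16+1) = 131072 · 1081575 = 141764198400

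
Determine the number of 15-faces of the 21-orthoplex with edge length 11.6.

f_15(21-orthoplex) = 2^16 · (21 choose 16) = 1333592064.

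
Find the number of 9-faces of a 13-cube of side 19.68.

An n-cube has C(n,k)·2^(n-k) k-faces. Here C(13,9)·2^4 = 715·16 = 11440.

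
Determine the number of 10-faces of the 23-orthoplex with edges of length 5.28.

f_10(23-orthoplex) = 2^11 · (23 choose 11) = 2769055744.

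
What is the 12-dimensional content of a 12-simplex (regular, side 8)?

V_12 = √(13) · 8^12 / (12! · 2^(12/2)) ≈ 8.08229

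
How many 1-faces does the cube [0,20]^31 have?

Each of the 2^31 = 2147483648 vertices has degree 31; total edges = 31·2^31/2 = 33285996544.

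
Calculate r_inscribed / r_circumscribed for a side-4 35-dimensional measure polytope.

r_in / r_out = (4/2) / (4√35/2) = 1/√35 ≈ 0.169031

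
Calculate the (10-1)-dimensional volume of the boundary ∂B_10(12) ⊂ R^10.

S_10(12) = 2·π^(10/2)·(12)^9 / Γ(10/2) = 429981696·π^5 ≈ 1.31583e+11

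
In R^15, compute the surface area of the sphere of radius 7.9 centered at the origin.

S_15(7.9) = 2·π^(15/2)·(7.9)^14 / Γ(15/2) ≈ 2.11009e+13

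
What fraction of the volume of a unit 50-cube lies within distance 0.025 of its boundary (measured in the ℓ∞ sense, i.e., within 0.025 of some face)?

Shell fraction = 1 - (1-0.05)^50 ≈ 0.923055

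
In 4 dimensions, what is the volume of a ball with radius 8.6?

The n-ball volume is π^(n/2)·r^n/Γ(n/2+1). With n=4, r=8.6: V ≈ 26993.8.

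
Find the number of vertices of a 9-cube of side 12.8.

Each vertex is a binary string of length 9, so there are 2^9 = 512.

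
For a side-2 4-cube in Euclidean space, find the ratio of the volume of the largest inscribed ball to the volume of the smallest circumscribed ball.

Volume scales as r^n, and r_in/r_out = 1/√4, giving (1/√4)^4 ≈ 0.0625.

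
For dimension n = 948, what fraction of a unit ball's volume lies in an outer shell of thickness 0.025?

1 - (1-0.025)^948 ≈ 1 - 3.77e-11 ≈ (100 - 3.77e-09)%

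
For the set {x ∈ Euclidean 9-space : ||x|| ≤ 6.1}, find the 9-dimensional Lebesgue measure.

The n-ball volume is π^(n/2)·r^n/Γ(n/2+1). With n=9, r=6.1: V ≈ 3.85732e+07.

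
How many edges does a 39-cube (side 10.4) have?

The 39-cube has n·2^(n-1) = 39·2^38 = 39·274877906944 = 10720238370816 edges.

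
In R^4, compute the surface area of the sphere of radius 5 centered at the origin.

The surface area of an n-ball is 2π^(n/2) r^(n-1) / Γ(n/2). For n=4, r=5: 250·π^2 ≈ 2467.4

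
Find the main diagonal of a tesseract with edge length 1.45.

||(1.45,1.45,...,1.45)|| = √(4)·1.45 = 2.9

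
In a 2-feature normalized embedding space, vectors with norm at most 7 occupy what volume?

Volume = π^{2/2}·(7)^2/Γ(2) = 49·π ≈ 153.938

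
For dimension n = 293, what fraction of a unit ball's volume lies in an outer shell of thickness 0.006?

1 - (1-0.006)^293 ≈ 0.828521 ≈ 82.85%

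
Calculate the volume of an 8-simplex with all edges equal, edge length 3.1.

For a regular n-simplex with edge a, V = (a^n / n!)·√((n+1)/2^n). With a=3.1, n=8: V ≈ 0.039662.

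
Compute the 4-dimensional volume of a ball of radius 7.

V = 2401·π^2/2 ≈ 11848.5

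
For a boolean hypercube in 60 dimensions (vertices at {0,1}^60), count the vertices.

An n-cube has 2^n vertices; for n = 60 that is 2^60 = 1152921504606846976.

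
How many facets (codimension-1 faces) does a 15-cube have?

Choose 14 of 15 axes to span the face (C(15,14) = 15 ways), then fix each of the remaining 1 coordinate at one of its two extreme values (2^1 = 2 ways): 15·2 = 30.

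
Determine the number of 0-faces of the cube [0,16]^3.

Choose 0 of 3 axes to span the face (C(3,0) = 1 way), then fix each of the remaining 3 coordinates at one of its two extreme values (2^3 = 8 ways): 1·8 = 8.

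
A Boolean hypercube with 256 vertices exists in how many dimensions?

The n-cube has 2^n vertices, and 256 = 2^8, so n = 8.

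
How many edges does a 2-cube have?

Each of the 2^2 = 4 vertices has degree 2; total edges = 2·2^2/2 = 4.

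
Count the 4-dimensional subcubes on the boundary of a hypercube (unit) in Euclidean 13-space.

An n-cube has C(n,k)·2^(n-k) k-faces. Here C(13,4)·2^9 = 715·512 = 366080.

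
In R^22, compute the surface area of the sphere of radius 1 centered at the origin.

The surface area of an n-ball is 2π^(n/2) r^(n-1) / Γ(n/2). For n=22, r=1: π^11/1814400 ≈ 0.162149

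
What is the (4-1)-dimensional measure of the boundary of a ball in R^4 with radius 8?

|∂B_4(8)| = 1024·π^2 ≈ 10106.5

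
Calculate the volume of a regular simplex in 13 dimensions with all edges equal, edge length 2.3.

Volume = 2.3^13 · √(14/2^13) / 13! ≈ 3.34619e-07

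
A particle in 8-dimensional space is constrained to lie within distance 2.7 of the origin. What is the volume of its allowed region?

Volume = π^{8/2}·(2.7)^8/Γ(5) ≈ 11463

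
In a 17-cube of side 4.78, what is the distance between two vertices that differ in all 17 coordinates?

d = √(4.78² + 4.78² + ... + 4.78²) [17 terms] = √(17·4.78²) = 4.78√17 ≈ 19.7084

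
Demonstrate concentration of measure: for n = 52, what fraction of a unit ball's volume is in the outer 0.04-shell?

1 - (1-0.04)^52 ≈ 0.880297 ≈ 88.03%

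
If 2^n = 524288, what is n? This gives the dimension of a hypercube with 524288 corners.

n = log_2(524288) = 19.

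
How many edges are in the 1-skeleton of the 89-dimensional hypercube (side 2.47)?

The 89-cube has n·2^(n-1) = 89·2^88 = 89·309485009821345068724781056 = 27544165874099711116505513984 edges.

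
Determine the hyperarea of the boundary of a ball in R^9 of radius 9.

The surface area of an n-ball is 2π^(n/2) r^(n-1) / Γ(n/2). For n=9, r=9: 459165024·π^4/35 ≈ 1.27791e+09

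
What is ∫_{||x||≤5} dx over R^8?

Volume = π^{8/2}·(5)^8/Γ(5) = 390625·π^4/24 ≈ 1.58543e+06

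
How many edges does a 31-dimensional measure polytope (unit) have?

The 31-cube has n·2^(n-1) = 31·2^30 = 31·1073741824 = 33285996544 edges.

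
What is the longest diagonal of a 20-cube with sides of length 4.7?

Diagonal = √20 · 4.7 ≈ 21.019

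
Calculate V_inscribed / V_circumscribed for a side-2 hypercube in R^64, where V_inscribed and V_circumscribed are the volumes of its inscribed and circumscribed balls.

V_in / V_out = (r_in/r_out)^64 = (1/√64)^64 = 64^(-64/2) ≈ 1.59309e-58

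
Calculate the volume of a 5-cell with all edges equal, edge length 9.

V_4 = √(5) · 9^4 / (4! · 2^(4/2)) ≈ 152.821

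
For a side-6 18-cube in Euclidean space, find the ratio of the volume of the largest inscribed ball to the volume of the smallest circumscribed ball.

The radii are 6/2 and 6√18/2, so the volume ratio is (1/√18)^18 = 18^{-18/2} ≈ 5.04136e-12.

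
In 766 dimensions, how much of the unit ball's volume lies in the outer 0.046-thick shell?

V(inner)/V(outer) = ((1-0.046)/1)^766 ≈ 2.158e-16, so the shell fraction is 1 - 2.158e-16.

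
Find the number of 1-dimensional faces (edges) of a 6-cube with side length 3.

The 6-cube has n·2^(n-1) = 6·2^5 = 6·32 = 192 edges.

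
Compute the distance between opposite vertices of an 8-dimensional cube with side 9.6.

The space diagonal of an n-cube of side s is s√n. Here 9.6·√8 ≈ 27.1529.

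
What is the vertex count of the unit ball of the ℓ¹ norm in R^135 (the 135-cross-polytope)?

Number of vertices = 2n = 270.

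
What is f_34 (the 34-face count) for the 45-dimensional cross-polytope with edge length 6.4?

f_34(45-orthoplex) = 2^35 · (45 choose 35) = 109614000491879989248.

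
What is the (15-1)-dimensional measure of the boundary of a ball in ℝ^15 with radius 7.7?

S_15(7.7) = 2·π^(15/2)·(7.7)^14 / Γ(15/2) ≈ 1.47364e+13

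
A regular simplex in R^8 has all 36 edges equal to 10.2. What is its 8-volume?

V_8 = √(9) · 10.2^8 / (8! · 2^(8/2)) ≈ 544.856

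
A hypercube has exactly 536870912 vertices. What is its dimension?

n = log_2(536870912) = 29.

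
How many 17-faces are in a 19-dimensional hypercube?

Choose 17 of 19 axes to span the face (C(19,17) = 171 ways), then fix each of the remaining 2 coordinates at one of its two extreme values (2^2 = 4 ways): 171·4 = 684.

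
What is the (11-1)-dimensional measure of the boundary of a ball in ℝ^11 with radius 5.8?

S_11(5.8) = 2·π^(11/2)·(5.8)^10 / Γ(11/2) ≈ 8.92848e+08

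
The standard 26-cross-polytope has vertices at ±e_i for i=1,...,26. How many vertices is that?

The vertices are ±e_1, ..., ±e_26, so there are 2·26 = 52.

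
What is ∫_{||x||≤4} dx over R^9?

V_9(4) = π^(9/2) · (4)^9 / Γ(9/2 + 1) = 8388608·π^4/945 ≈ 864684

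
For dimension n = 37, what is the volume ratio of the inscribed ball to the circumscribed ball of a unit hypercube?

The radii are 1/2 and 1√37/2, so the volume ratio is (1/√37)^37 = 37^{-37/2} ≈ 9.73348e-30.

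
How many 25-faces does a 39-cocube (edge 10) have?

Each 25-face is the convex hull of 26 vertices, one chosen as ±e_i from each of 26 distinct axes: 2^26·C(39,26) = 545086744471535616.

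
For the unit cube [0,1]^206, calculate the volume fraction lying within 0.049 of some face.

1 - (1 - 2·0.049)^206 = 1 - 0.902^206 ≈ 0.9999999994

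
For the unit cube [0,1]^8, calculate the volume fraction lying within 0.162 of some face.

Shell fraction = 1 - (1-0.324)^8 ≈ 0.956391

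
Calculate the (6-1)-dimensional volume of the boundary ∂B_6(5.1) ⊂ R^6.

S_6(5.1) = 2·π^(6/2)·(5.1)^5 / Γ(6/2) ≈ 106979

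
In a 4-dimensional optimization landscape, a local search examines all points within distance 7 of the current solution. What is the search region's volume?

The n-ball volume is π^(n/2)·r^n/Γ(n/2+1). With n=4, r=7: V = 2401·π^2/2 ≈ 11848.5.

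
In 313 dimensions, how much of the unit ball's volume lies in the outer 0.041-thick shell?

1 - (1-0.041)^313 ≈ 0.9999979619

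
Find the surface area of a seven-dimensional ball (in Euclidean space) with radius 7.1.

S = n·V_n(r)/r = 7·V_7(7.1)/7.1 (volume-to-surface relation), giving 4.23671e+06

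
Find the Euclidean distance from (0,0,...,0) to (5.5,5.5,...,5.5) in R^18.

The space diagonal of an n-cube of side s is s√n. Here 5.5·√18 ≈ 23.3345.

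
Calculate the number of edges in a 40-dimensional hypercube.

The 40-cube has n·2^(n-1) = 40·2^39 = 40·549755813888 = 21990232555520 edges.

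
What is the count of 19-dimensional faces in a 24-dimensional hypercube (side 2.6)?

An n-cube has C(n,k)·2^(n-k) k-faces. Here C(24,19)·2^5 = 42504·32 = 1360128.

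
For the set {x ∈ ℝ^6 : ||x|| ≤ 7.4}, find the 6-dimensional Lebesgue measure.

V_6(7.4) = π^(6/2) · (7.4)^6 / Γ(6/2 + 1) ≈ 848572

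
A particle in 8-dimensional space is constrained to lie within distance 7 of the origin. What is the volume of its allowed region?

Volume = π^{8/2}·(7)^8/Γ(5) = 5764801·π^4/24 ≈ 2.33977e+07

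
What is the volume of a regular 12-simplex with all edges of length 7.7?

V_12 = √(13) · 7.7^12 / (12! · 2^(12/2)) ≈ 5.10909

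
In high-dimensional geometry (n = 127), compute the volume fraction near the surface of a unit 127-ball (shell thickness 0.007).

1 - (1-0.007)^127 ≈ 0.590216 ≈ 59.02%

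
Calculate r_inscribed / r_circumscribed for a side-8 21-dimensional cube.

For an n-cube of any side s, the inradius is s/2 and the circumradius is s√n/2, so the ratio is 1/√21 ≈ 0.218218.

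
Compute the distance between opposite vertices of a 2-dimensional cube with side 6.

Diagonal = √2 · 6 ≈ 8.48528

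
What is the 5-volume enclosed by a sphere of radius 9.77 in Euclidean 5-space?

The n-ball volume is π^(n/2)·r^n/Γ(n/2+1). With n=5, r=9.77: V ≈ 468567.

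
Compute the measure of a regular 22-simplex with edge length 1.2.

Volume = 1.2^22 · √(23/2^22) / 22! ≈ 1.15015e-22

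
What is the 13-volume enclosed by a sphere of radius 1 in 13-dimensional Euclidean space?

V = 128·π^6/135135 ≈ 0.910629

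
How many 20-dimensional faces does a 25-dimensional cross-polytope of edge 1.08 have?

Each 20-face is the convex hull of 21 vertices, one chosen as ±e_i from each of 21 distinct axes: 2^21·C(25,21) = 26528972800.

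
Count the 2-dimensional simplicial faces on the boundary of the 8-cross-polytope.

Number of 2-faces = 2^(2+1) · C(8,2+1) = 8 · 56 = 448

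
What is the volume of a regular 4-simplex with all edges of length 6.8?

V_4 = √(5) · 6.8^4 / (4! · 2^(4/2)) ≈ 49.8023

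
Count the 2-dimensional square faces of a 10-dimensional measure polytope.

Choose 2 of 10 axes to span the face (C(10,2) = 45 ways), then fix each of the remaining 8 coordinates at one of its two extreme values (2^8 = 256 ways): 45·256 = 11520.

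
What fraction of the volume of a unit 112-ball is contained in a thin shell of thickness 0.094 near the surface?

Shell fraction = 1 - (1-0.094)^112 ≈ 0.999984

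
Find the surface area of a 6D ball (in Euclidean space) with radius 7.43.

S = n·V_n(r)/r = 6·V_6(7.43)/7.43 (volume-to-surface relation), giving 702091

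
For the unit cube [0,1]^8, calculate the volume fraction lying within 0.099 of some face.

Shell fraction = 1 - (1-0.198)^8 ≈ 0.828843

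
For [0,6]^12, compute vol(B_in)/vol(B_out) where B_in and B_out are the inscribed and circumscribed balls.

V_in/V_out = n^(-n/2) = 12^(-12/2) ≈ 3.34898e-07.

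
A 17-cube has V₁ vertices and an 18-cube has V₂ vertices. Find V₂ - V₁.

V₁ = 2^17 = 131072. V₂ = 2^18 = 262144. V₂ - V₁ = 131072.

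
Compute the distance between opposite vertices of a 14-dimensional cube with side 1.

Diagonal = √14 · 1 ≈ 3.74166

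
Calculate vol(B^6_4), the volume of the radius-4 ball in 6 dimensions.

Volume = π^{6/2}·(4)^6/Γ(4) = 2048·π^3/3 ≈ 21167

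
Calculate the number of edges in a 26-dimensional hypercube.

Number of 1-faces = C(26,1)·2^(26-1) = 26·33554432 = 872415232.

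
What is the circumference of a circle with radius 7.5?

S = n·V_n(r)/r = 2·V_2(7.5)/7.5 (volume-to-surface relation), giving 2πr = 2π·7.5 ≈ 47.1239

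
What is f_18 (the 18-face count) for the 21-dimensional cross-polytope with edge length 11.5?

Each 18-face is the convex hull of 19 vertices, one chosen as ±e_i from each of 19 distinct axes: 2^19·C(21,19) = 110100480.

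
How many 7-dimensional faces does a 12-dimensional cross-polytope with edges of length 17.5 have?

Number of 7-faces = 2^(7+1) · C(12,7+1) = 256 · 495 = 126720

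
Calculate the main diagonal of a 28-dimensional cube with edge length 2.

The space diagonal of an n-cube of side s is s√n. Here 2·√28 ≈ 10.583.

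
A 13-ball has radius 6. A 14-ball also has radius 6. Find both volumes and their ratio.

V_13(6) ≈ 1.18934e+10. V_14(6) ≈ 4.69609e+10. Ratio V_13/V_14 ≈ 0.2533.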